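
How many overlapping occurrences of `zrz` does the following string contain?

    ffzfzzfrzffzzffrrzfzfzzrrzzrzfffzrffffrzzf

1

Sliding a length-3 window over the 42 characters (40 positions):
  position 27–29: zrz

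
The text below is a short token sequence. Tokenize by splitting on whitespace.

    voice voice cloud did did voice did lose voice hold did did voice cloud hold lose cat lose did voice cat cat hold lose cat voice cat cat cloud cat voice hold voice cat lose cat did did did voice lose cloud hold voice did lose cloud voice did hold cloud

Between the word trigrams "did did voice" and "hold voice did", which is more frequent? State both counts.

"did did voice" (3 vs 1)

"did did voice": 3 occurrences
"hold voice did": 1 occurrence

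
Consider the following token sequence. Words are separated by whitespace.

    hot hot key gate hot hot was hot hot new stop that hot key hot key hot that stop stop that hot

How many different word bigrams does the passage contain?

22 tokens → 21 bigram windows in total.
Repeated bigrams (each contributes count−1 duplicates):
  hot hot: 3
  hot key: 3
  key hot: 2
  stop that: 2
  that hot: 2
7 duplicate windows → 21 − 7 = 14 distinct.

14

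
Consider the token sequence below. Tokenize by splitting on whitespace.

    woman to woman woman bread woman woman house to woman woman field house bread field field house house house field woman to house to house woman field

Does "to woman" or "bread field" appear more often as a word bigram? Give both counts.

"to woman" (2 vs 1)

"to woman": 2 occurrences
"bread field": 1 occurrence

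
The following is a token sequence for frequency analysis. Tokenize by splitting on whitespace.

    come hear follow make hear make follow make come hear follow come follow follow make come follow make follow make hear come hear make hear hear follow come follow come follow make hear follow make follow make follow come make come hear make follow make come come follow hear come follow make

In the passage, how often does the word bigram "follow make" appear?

10

Scanning the 51 overlapping bigram windows for "follow make":
  position 3–4: follow make
  position 7–8: follow make
  position 14–15: follow make
  position 17–18: follow make
  position 19–20: follow make
  position 31–32: follow make
  position 34–35: follow make
  position 36–37: follow make
  position 44–45: follow make
  position 51–52: follow make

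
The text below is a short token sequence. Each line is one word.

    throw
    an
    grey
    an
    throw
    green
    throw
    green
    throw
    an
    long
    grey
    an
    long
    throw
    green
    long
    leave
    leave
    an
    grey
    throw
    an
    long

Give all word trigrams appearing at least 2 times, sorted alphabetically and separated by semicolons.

Trigram counts meeting the condition (at least 2 times):
  throw an long: 2
  throw green throw: 2

throw an long; throw green throw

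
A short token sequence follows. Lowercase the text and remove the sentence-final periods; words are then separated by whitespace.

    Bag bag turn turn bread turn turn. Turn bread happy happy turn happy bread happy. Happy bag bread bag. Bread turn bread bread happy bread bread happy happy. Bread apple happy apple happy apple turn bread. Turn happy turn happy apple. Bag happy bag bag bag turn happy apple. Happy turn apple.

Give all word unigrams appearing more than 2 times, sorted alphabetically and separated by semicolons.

Unigram counts meeting the condition (more than 2 times):
  apple: 6
  bag: 8
  bread: 11
  happy: 15
  turn: 12

apple; bag; bread; happy; turn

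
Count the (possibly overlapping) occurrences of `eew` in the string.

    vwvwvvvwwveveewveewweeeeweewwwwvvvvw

Sliding a length-3 window over the 36 characters (34 positions):
  position 13–15: eew
  position 17–19: eew
  position 23–25: eew
  position 26–28: eew

4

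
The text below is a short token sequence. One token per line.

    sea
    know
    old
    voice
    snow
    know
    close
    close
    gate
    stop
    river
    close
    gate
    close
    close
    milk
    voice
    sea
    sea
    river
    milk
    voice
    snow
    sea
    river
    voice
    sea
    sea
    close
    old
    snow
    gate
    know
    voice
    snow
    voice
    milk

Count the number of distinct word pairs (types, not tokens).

28

37 tokens → 36 bigram windows in total.
Repeated bigrams (each contributes count−1 duplicates):
  voice snow: 3
  close close: 2
  close gate: 2
  milk voice: 2
  sea river: 2
  sea sea: 2
  voice sea: 2
8 duplicate windows → 36 − 8 = 28 distinct.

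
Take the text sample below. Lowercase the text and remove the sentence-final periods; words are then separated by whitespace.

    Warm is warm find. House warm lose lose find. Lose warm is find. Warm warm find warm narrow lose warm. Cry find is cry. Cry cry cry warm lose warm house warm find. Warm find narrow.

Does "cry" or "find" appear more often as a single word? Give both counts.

"cry": 5 occurrences
"find": 7 occurrences

"find" (7 vs 5)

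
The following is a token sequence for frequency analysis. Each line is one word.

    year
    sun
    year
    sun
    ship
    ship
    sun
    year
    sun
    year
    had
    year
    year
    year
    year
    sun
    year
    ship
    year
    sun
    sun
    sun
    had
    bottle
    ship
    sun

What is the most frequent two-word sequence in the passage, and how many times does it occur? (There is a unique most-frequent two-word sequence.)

"year sun", 5 times

Bigram frequencies (highest first):
  year sun: 5
  sun year: 4
  year year: 3
  ship sun: 2
  sun sun: 2
  sun ship: 1
  … (8 more, each ≤ 1)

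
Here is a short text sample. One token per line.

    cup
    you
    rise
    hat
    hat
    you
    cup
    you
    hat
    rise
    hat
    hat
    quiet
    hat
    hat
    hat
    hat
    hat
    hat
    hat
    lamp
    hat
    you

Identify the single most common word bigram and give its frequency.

"hat hat", 8 times

Bigram frequencies (highest first):
  hat hat: 8
  cup you: 2
  rise hat: 2
  hat you: 2
  you rise: 1
  you cup: 1
  … (6 more, each ≤ 1)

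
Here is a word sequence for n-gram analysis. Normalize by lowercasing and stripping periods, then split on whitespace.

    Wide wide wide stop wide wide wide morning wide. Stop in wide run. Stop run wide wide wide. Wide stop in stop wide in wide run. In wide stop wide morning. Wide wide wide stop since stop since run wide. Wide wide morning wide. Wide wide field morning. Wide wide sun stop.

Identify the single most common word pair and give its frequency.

Bigram frequencies (highest first):
  wide wide: 14
  wide stop: 5
  morning wide: 4
  stop wide: 3
  wide morning: 3
  in wide: 3
  … (15 more, each ≤ 2)

"wide wide", 14 times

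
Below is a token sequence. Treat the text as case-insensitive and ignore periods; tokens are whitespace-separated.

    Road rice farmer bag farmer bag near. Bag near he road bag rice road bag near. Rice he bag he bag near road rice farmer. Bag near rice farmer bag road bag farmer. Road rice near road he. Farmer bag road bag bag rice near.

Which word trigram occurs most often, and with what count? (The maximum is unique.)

Trigram frequencies (highest first):
  rice farmer bag: 3
  road rice farmer: 2
  farmer bag near: 2
  bag near rice: 2
  farmer bag road: 2
  bag road bag: 2
  … (30 more, each ≤ 1)

"rice farmer bag", 3 times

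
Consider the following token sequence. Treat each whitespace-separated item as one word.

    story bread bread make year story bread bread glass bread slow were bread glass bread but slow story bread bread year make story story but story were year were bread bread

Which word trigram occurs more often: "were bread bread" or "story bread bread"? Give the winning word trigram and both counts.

"story bread bread" (3 vs 1)

"were bread bread": 1 occurrence
"story bread bread": 3 occurrences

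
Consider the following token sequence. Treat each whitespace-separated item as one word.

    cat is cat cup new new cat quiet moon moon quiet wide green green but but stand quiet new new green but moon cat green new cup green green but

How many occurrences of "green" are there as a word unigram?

Scanning the 30 tokens for "green":
  position 13: green
  position 14: green
  position 21: green
  position 25: green
  position 28: green
  position 29: green

6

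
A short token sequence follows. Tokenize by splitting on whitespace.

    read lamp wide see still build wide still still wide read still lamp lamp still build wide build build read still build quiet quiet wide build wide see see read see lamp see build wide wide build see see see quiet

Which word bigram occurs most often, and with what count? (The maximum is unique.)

"build wide", 4 times

Bigram frequencies (highest first):
  build wide: 4
  still build: 3
  wide build: 3
  see see: 3
  wide see: 2
  read still: 2
  … (23 more, each ≤ 1)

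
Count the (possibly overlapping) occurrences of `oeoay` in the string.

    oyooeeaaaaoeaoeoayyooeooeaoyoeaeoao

1

Sliding a length-5 window over the 35 characters (31 positions):
  position 14–18: oeoay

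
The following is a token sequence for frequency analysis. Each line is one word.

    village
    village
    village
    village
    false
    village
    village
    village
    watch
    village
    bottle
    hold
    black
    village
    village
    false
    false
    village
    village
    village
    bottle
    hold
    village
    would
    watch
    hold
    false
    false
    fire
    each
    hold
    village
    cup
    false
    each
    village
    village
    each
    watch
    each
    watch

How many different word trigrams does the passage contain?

41 tokens → 39 trigram windows in total.
Repeated trigrams (each contributes count−1 duplicates):
  village village village: 4
  false village village: 2
  village bottle hold: 2
  village village false: 2
6 duplicate windows → 39 − 6 = 33 distinct.

33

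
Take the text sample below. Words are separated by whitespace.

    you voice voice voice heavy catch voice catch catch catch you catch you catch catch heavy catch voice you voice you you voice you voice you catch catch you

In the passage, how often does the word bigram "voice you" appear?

4

Scanning the 28 overlapping bigram windows for "voice you":
  position 18–19: voice you
  position 20–21: voice you
  position 23–24: voice you
  position 25–26: voice you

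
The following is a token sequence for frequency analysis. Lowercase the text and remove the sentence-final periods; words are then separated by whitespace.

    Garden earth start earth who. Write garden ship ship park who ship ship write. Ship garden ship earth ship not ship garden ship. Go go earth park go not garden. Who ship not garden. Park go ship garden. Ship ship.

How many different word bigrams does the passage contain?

40 tokens → 39 bigram windows in total.
Repeated bigrams (each contributes count−1 duplicates):
  garden ship: 4
  ship garden: 3
  ship ship: 3
  not garden: 2
  park go: 2
  ship not: 2
  who ship: 2
11 duplicate windows → 39 − 11 = 28 distinct.

28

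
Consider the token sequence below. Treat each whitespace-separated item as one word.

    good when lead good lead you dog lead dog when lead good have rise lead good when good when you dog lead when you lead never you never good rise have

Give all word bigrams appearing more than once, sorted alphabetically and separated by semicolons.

Bigram counts meeting the condition (more than once):
  dog lead: 2
  good when: 3
  lead good: 3
  when lead: 2
  when you: 2
  you dog: 2

dog lead; good when; lead good; when lead; when you; you dog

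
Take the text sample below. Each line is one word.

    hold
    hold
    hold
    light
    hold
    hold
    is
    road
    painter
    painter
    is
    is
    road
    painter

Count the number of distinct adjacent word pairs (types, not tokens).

14 tokens → 13 bigram windows in total.
Repeated bigrams (each contributes count−1 duplicates):
  hold hold: 3
  is road: 2
  road painter: 2
4 duplicate windows → 13 − 4 = 9 distinct.

9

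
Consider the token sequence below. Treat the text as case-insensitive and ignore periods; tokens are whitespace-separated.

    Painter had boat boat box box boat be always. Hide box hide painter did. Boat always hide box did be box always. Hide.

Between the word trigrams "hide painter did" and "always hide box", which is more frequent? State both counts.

"hide painter did": 1 occurrence
"always hide box": 2 occurrences

"always hide box" (2 vs 1)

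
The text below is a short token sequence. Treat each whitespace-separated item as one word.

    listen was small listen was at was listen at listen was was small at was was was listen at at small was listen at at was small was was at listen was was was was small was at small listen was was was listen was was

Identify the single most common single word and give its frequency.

Unigram frequencies (highest first):
  was: 22
  listen: 9
  at: 9
  small: 6

"was", 22 times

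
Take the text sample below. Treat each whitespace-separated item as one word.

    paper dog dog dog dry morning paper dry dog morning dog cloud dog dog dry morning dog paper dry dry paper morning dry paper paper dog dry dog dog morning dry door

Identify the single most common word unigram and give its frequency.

"dog", 11 times

Unigram frequencies (highest first):
  dog: 11
  dry: 8
  paper: 6
  morning: 5
  cloud: 1
  door: 1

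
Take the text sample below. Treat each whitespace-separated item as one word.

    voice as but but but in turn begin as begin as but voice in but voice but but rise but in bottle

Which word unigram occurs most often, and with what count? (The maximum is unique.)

"but", 8 times

Unigram frequencies (highest first):
  but: 8
  voice: 3
  as: 3
  in: 3
  begin: 2
  turn: 1
  … (2 more, each ≤ 1)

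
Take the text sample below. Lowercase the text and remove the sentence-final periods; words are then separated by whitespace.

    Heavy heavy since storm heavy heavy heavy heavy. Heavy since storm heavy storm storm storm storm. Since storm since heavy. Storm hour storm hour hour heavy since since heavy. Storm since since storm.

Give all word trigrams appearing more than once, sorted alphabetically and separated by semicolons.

Trigram counts meeting the condition (more than once):
  heavy heavy heavy: 3
  heavy heavy since: 2
  heavy since storm: 2
  since heavy storm: 2
  since storm heavy: 2
  storm storm storm: 2

heavy heavy heavy; heavy heavy since; heavy since storm; since heavy storm; since storm heavy; storm storm storm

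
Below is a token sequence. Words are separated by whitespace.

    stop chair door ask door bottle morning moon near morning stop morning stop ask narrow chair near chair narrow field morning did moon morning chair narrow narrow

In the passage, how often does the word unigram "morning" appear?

Scanning the 27 tokens for "morning":
  position 7: morning
  position 10: morning
  position 12: morning
  position 21: morning
  position 24: morning

5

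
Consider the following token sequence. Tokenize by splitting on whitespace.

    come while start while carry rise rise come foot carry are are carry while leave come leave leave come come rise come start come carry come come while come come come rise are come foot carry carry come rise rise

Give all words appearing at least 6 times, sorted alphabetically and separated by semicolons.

Unigram counts meeting the condition (at least 6 times):
  carry: 6
  come: 14
  rise: 6

carry; come; rise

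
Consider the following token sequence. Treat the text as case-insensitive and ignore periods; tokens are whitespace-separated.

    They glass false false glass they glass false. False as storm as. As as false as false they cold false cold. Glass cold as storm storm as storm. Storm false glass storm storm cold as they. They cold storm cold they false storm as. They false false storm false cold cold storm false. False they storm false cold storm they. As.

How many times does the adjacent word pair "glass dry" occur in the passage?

0

Scanning the 60 overlapping bigram windows for "glass dry":
  (none found)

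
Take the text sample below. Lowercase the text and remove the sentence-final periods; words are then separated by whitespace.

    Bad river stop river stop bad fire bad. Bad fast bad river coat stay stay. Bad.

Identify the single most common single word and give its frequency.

"bad", 6 times

Unigram frequencies (highest first):
  bad: 6
  river: 3
  stop: 2
  stay: 2
  fire: 1
  fast: 1
  … (1 more, each ≤ 1)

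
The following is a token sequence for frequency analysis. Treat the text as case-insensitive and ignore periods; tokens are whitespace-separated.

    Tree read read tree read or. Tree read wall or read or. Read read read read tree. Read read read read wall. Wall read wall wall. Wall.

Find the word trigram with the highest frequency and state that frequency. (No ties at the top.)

Trigram frequencies (highest first):
  read read read: 4
  tree read read: 2
  read read tree: 2
  read tree read: 2
  read wall wall: 2
  tree read or: 1
  … (12 more, each ≤ 1)

"read read read", 4 times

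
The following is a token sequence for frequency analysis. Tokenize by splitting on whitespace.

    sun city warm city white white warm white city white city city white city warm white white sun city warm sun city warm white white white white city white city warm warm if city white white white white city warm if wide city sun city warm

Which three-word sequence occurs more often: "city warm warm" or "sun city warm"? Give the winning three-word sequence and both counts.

"sun city warm" (4 vs 1)

"city warm warm": 1 occurrence
"sun city warm": 4 occurrences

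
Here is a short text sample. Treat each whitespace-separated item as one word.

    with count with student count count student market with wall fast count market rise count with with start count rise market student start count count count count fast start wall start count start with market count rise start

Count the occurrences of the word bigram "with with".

1

Scanning the 37 overlapping bigram windows for "with with":
  position 16–17: with with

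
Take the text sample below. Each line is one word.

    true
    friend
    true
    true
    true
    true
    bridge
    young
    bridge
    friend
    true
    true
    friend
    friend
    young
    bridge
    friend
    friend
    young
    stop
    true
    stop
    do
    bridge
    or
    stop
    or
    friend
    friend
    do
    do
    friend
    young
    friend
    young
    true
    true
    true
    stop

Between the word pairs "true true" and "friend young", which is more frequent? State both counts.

"true true": 6 occurrences
"friend young": 4 occurrences

"true true" (6 vs 4)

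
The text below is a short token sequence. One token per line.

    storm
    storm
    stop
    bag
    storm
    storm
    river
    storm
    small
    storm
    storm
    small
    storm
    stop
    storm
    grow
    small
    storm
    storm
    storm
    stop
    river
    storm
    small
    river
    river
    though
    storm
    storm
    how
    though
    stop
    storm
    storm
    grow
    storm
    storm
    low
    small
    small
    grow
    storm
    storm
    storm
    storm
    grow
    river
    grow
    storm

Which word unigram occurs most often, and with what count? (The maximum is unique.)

"storm", 24 times

Unigram frequencies (highest first):
  storm: 24
  small: 6
  river: 5
  grow: 5
  stop: 4
  though: 2
  … (3 more, each ≤ 1)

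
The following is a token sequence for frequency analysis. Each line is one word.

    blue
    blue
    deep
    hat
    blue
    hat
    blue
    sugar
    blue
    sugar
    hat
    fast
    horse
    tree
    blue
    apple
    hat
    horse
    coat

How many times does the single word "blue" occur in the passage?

6

Scanning the 19 tokens for "blue":
  position 1: blue
  position 2: blue
  position 5: blue
  position 7: blue
  position 9: blue
  position 15: blue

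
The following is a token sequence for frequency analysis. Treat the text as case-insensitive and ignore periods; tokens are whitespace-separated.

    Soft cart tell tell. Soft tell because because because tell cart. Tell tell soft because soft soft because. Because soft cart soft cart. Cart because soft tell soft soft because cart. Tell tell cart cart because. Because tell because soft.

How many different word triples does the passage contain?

32

40 tokens → 38 trigram windows in total.
Repeated trigrams (each contributes count−1 duplicates):
  cart tell tell: 3
  because because tell: 2
  cart cart because: 2
  soft soft because: 2
  tell tell soft: 2
6 duplicate windows → 38 − 6 = 32 distinct.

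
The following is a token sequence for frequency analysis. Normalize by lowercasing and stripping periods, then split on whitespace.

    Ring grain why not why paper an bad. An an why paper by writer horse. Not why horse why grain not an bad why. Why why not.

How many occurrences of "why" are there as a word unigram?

Scanning the 27 tokens for "why":
  position 3: why
  position 5: why
  position 11: why
  position 17: why
  position 19: why
  position 24: why
  position 25: why
  position 26: why

8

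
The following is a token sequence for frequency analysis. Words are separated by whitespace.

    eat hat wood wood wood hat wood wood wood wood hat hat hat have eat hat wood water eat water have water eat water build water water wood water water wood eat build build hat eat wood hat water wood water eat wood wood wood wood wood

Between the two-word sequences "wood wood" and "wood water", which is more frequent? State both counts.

"wood wood" (9 vs 3)

"wood wood": 9 occurrences
"wood water": 3 occurrences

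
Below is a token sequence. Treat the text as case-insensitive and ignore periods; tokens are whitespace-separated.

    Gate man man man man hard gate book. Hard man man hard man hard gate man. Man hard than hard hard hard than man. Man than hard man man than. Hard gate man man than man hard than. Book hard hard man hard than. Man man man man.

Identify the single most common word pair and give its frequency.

Bigram frequencies (highest first):
  man man: 11
  man hard: 6
  hard man: 4
  hard than: 4
  gate man: 3
  hard gate: 3
  … (7 more, each ≤ 3)

"man man", 11 times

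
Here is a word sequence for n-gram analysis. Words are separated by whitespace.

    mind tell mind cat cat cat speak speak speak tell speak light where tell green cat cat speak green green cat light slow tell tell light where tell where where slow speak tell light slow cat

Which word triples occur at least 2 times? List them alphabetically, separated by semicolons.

cat cat speak; light where tell

Trigram counts meeting the condition (at least 2 times):
  cat cat speak: 2
  light where tell: 2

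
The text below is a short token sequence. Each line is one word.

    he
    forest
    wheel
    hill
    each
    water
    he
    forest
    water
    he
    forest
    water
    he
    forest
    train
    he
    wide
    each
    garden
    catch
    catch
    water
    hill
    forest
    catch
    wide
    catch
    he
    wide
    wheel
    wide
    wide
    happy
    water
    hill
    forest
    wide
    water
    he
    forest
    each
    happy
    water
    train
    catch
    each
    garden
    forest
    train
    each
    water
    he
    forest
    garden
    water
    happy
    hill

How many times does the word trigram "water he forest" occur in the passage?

5

Scanning the 55 overlapping trigram windows for "water he forest":
  position 6–8: water he forest
  position 9–11: water he forest
  position 12–14: water he forest
  position 38–40: water he forest
  position 51–53: water he forest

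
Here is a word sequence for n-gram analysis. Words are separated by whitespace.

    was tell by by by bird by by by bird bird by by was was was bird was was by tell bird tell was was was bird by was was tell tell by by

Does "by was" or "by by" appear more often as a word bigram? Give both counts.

"by was": 2 occurrences
"by by": 6 occurrences

"by by" (6 vs 2)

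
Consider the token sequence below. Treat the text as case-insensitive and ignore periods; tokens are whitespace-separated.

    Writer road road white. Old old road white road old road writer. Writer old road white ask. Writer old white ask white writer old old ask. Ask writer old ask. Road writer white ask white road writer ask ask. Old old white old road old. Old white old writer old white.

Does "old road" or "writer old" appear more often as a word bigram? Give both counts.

"writer old" (5 vs 4)

"old road": 4 occurrences
"writer old": 5 occurrences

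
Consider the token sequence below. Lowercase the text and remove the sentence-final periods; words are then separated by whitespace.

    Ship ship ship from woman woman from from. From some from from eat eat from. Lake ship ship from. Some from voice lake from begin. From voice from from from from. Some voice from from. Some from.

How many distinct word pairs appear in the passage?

20

37 tokens → 36 bigram windows in total.
Repeated bigrams (each contributes count−1 duplicates):
  from from: 7
  from some: 4
  ship ship: 3
  some from: 3
  from voice: 2
  ship from: 2
  voice from: 2
16 duplicate windows → 36 − 16 = 20 distinct.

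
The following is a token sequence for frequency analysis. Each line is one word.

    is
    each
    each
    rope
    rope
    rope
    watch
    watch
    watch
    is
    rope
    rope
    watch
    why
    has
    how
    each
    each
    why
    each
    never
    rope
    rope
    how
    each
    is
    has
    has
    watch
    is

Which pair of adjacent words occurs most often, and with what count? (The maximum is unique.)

"rope rope", 4 times

Bigram frequencies (highest first):
  rope rope: 4
  each each: 2
  rope watch: 2
  watch watch: 2
  watch is: 2
  how each: 2
  … (15 more, each ≤ 1)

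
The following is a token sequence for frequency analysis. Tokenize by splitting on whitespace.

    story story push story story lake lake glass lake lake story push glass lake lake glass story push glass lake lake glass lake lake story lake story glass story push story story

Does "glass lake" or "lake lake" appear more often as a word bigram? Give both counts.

"glass lake": 4 occurrences
"lake lake": 5 occurrences

"lake lake" (5 vs 4)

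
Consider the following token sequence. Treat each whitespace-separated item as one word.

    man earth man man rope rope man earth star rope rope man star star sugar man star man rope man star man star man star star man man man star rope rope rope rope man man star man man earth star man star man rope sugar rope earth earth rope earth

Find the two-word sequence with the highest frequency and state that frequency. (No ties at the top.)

"man star", 8 times

Bigram frequencies (highest first):
  man star: 8
  star man: 7
  man man: 5
  rope rope: 5
  rope man: 4
  man earth: 3
  … (12 more, each ≤ 3)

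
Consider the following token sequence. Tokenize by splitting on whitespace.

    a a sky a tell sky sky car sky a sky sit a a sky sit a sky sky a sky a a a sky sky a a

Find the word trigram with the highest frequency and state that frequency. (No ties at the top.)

Trigram frequencies (highest first):
  a a sky: 3
  a sky a: 2
  sky a sky: 2
  a sky sit: 2
  sky sit a: 2
  a sky sky: 2
  … (11 more, each ≤ 2)

"a a sky", 3 times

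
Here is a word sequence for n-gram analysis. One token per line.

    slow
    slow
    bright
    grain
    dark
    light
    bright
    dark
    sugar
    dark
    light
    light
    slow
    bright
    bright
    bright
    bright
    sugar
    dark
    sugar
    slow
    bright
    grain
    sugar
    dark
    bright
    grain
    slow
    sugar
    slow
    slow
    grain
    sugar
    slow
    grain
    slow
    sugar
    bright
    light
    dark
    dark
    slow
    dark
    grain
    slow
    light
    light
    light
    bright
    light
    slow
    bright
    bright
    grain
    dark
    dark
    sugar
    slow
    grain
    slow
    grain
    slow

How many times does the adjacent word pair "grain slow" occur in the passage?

Scanning the 61 overlapping bigram windows for "grain slow":
  position 27–28: grain slow
  position 35–36: grain slow
  position 44–45: grain slow
  position 59–60: grain slow
  position 61–62: grain slow

5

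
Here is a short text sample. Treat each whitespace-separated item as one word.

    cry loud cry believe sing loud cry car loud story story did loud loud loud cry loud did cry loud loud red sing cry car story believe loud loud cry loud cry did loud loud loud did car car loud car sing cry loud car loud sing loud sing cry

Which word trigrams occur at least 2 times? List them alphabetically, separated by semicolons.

cry loud cry; did loud loud; loud cry loud; loud loud cry; loud loud loud

Trigram counts meeting the condition (at least 2 times):
  cry loud cry: 2
  did loud loud: 2
  loud cry loud: 2
  loud loud cry: 2
  loud loud loud: 2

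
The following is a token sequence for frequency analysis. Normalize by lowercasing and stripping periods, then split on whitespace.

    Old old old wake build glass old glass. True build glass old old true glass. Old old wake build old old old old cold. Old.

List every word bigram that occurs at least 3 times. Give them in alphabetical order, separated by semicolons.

glass old; old old

Bigram counts meeting the condition (at least 3 times):
  glass old: 3
  old old: 7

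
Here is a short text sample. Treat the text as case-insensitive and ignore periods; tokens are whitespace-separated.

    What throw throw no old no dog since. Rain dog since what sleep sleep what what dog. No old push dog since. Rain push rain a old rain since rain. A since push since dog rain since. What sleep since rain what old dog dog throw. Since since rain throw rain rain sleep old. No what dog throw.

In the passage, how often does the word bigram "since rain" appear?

Scanning the 57 overlapping bigram windows for "since rain":
  position 8–9: since rain
  position 22–23: since rain
  position 29–30: since rain
  position 40–41: since rain
  position 48–49: since rain

5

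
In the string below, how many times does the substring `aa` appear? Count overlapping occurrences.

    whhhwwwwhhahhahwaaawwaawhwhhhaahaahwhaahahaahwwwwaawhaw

8

Sliding a length-2 window over the 55 characters (54 positions):
  position 17–18: aa
  position 18–19: aa
  position 22–23: aa
  position 30–31: aa
  position 33–34: aa
  position 38–39: aa
  position 43–44: aa
  position 50–51: aa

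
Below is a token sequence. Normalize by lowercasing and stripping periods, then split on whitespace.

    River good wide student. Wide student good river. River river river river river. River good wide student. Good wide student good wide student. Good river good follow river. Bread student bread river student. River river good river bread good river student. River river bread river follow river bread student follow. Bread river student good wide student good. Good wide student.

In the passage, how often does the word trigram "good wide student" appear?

Scanning the 58 overlapping trigram windows for "good wide student":
  position 2–4: good wide student
  position 15–17: good wide student
  position 18–20: good wide student
  position 21–23: good wide student
  position 54–56: good wide student
  position 58–60: good wide student

6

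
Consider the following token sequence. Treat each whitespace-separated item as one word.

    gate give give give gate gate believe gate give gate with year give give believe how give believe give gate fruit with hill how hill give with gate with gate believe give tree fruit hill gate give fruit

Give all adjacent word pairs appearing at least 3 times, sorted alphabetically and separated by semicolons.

Bigram counts meeting the condition (at least 3 times):
  gate give: 3
  give gate: 3
  give give: 3

gate give; give gate; give give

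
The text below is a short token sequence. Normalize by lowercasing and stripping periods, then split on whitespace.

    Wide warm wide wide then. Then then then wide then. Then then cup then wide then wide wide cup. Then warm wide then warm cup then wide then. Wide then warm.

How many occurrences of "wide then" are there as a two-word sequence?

Scanning the 30 overlapping bigram windows for "wide then":
  position 4–5: wide then
  position 9–10: wide then
  position 15–16: wide then
  position 22–23: wide then
  position 27–28: wide then
  position 29–30: wide then

6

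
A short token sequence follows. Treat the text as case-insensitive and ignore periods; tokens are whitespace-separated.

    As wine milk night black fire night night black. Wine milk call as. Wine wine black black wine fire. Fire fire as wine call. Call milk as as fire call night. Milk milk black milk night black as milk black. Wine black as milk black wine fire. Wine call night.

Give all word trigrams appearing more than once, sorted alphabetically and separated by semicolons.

Trigram counts meeting the condition (more than once):
  as milk black: 2
  black as milk: 2
  black wine fire: 2
  milk black wine: 2
  milk night black: 2

as milk black; black as milk; black wine fire; milk black wine; milk night black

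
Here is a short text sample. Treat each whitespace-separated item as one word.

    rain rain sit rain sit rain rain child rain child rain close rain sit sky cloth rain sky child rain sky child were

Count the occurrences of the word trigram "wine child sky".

Scanning the 21 overlapping trigram windows for "wine child sky":
  (none found)

0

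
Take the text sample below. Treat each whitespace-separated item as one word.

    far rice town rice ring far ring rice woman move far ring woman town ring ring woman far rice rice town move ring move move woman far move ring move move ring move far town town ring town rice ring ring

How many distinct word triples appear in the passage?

41 tokens → 39 trigram windows in total.
Repeated trigrams (each contributes count−1 duplicates):
  move ring move: 3
  ring move move: 2
  town rice ring: 2
4 duplicate windows → 39 − 4 = 35 distinct.

35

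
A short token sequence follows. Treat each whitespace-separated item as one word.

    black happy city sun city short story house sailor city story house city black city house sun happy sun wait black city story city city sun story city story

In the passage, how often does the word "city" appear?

Scanning the 29 tokens for "city":
  position 3: city
  position 5: city
  position 10: city
  position 13: city
  position 15: city
  position 22: city
  position 24: city
  position 25: city
  position 28: city

9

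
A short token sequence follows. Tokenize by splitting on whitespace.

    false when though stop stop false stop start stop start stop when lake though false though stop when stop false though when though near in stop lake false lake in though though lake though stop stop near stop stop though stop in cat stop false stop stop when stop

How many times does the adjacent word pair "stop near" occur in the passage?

Scanning the 48 overlapping bigram windows for "stop near":
  position 36–37: stop near

1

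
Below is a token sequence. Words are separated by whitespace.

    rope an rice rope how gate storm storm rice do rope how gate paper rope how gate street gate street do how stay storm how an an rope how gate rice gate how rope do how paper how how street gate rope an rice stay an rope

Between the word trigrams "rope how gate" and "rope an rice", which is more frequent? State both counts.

"rope how gate" (4 vs 2)

"rope how gate": 4 occurrences
"rope an rice": 2 occurrences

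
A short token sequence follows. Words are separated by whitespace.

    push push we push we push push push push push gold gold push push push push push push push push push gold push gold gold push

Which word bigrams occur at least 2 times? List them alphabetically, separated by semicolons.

gold gold; gold push; push gold; push push; push we; we push

Bigram counts meeting the condition (at least 2 times):
  gold gold: 2
  gold push: 3
  push gold: 3
  push push: 13
  push we: 2
  we push: 2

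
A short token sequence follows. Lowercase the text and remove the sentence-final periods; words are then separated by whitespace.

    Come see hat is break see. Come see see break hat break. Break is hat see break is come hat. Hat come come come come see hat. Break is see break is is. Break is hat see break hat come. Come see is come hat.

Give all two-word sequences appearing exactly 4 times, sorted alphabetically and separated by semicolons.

Bigram counts meeting the condition (exactly 4 times):
  come come: 4
  come see: 4
  see break: 4

come come; come see; see break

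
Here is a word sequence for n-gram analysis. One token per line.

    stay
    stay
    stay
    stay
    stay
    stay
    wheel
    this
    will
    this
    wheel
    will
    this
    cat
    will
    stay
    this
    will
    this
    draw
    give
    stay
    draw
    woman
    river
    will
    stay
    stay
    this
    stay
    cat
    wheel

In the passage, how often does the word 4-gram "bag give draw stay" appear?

0

Scanning the 29 overlapping 4-gram windows for "bag give draw stay":
  (none found)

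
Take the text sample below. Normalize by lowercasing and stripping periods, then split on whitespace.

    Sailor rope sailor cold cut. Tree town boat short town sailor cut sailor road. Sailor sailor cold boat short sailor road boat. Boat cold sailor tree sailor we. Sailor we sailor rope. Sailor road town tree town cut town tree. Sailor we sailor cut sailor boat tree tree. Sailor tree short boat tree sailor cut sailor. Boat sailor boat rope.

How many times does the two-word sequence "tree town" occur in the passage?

2

Scanning the 59 overlapping bigram windows for "tree town":
  position 6–7: tree town
  position 36–37: tree town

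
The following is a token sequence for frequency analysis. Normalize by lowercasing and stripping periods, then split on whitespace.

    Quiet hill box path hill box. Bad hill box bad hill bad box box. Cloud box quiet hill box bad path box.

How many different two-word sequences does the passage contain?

22 tokens → 21 bigram windows in total.
Repeated bigrams (each contributes count−1 duplicates):
  hill box: 4
  box bad: 3
  bad hill: 2
  quiet hill: 2
7 duplicate windows → 21 − 7 = 14 distinct.

14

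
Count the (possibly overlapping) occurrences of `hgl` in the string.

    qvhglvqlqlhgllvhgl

Sliding a length-3 window over the 18 characters (16 positions):
  position 3–5: hgl
  position 11–13: hgl
  position 16–18: hgl

3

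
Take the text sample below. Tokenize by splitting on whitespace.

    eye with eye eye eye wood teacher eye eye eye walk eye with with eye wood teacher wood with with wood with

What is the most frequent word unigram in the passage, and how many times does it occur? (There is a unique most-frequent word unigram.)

"eye", 9 times

Unigram frequencies (highest first):
  eye: 9
  with: 6
  wood: 4
  teacher: 2
  walk: 1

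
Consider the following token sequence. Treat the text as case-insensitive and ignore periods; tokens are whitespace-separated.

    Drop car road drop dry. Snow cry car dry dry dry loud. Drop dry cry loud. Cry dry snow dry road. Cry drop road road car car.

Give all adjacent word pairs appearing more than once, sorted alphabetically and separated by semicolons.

drop dry; dry dry; dry snow

Bigram counts meeting the condition (more than once):
  drop dry: 2
  dry dry: 2
  dry snow: 2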